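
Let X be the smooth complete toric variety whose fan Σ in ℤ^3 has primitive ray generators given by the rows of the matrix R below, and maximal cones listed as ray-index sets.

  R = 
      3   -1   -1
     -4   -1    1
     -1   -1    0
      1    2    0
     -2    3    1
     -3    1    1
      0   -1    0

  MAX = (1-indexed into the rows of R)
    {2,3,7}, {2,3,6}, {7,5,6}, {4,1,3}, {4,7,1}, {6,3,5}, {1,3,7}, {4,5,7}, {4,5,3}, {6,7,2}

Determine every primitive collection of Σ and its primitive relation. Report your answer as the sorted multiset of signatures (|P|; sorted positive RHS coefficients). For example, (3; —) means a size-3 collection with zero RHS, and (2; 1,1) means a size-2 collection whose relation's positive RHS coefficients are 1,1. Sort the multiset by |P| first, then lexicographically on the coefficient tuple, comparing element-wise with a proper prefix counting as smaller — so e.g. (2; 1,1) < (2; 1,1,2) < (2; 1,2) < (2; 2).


|primitive collections| = 9. Relations:

  P={1,6}:  v_{1} + v_{6} = 0  ⟹  sig = (2; —)
  P={1,5}:  v_{1} + v_{5} = v_{4}  ⟹  sig = (2; 1)
  P={2,4}:  v_{2} + v_{4} = v_{6}  ⟹  sig = (2; 1)
  P={4,6}:  v_{4} + v_{6} = v_{5}  ⟹  sig = (2; 1)
  P={1,2}:  v_{1} + v_{2} = v_{3} + v_{7}  ⟹  sig = (2; 1,1)
  P={2,5}:  v_{2} + v_{5} = 2·v_{6}  ⟹  sig = (2; 2)
  P={3,4,7}:  v_{3} + v_{4} + v_{7} = 0  ⟹  sig = (3; —)
  P={3,5,7}:  v_{3} + v_{5} + v_{7} = v_{6}  ⟹  sig = (3; 1)
  P={3,6,7}:  v_{3} + v_{6} + v_{7} = v_{2}  ⟹  sig = (3; 1)

Sorted signature multiset PRS(X):
    (2; —)
    (2; 1)
    (2; 1)
    (2; 1)
    (2; 1,1)
    (2; 2)
    (3; —)
    (3; 1)
    (3; 1)


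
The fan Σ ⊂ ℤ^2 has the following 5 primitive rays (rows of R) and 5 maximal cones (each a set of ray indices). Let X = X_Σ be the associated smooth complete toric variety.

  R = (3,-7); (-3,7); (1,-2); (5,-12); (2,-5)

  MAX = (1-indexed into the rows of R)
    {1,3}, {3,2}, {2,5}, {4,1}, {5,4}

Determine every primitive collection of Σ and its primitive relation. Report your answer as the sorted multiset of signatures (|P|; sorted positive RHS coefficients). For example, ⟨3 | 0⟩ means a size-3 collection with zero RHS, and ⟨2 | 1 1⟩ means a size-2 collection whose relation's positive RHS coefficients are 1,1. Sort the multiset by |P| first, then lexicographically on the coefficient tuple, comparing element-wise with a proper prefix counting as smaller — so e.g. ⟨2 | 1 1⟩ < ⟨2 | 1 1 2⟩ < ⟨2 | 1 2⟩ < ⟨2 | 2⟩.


5 minimal non-faces of Δ(Σ) (on 5 rays):

  P = {1,2}:  v_{1} + v_{2} = 0  ⇒ sig = ⟨2 | 0⟩
  P = {1,5}:  v_{1} + v_{5} = v_{4}  ⇒ sig = ⟨2 | 1⟩
  P = {2,4}:  v_{2} + v_{4} = v_{5}  ⇒ sig = ⟨2 | 1⟩
  P = {3,5}:  v_{3} + v_{5} = v_{1}  ⇒ sig = ⟨2 | 1⟩
  P = {3,4}:  v_{3} + v_{4} = 2·v_{1}  ⇒ sig = ⟨2 | 2⟩

Sorted signature multiset PRS(X):
{ ⟨2 | 0⟩,  ⟨2 | 1⟩ ×3,  ⟨2 | 2⟩ }


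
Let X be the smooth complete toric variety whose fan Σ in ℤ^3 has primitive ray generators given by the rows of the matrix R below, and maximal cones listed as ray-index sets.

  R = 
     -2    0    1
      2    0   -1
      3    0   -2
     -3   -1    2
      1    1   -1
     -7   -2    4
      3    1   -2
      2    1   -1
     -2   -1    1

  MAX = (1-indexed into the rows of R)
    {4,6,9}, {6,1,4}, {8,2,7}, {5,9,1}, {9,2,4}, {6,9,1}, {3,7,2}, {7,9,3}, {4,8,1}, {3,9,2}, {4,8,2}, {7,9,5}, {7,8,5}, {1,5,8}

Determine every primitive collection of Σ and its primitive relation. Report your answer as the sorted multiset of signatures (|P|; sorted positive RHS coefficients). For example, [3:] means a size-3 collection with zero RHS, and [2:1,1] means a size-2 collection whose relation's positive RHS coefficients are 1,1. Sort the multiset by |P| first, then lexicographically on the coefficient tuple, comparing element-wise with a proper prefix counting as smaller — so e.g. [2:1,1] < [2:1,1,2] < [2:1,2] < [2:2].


17 minimal non-faces of Δ(Σ) (on 9 rays):

  • {1,2}:  v_{1} + v_{2} = 0  →  sig = [2:]
  • {4,7}:  v_{4} + v_{7} = 0  →  sig = [2:]
  • {8,9}:  v_{8} + v_{9} = 0  →  sig = [2:]
  • {1,7}:  v_{1} + v_{7} = v_{5}  →  sig = [2:1]
  • {2,5}:  v_{2} + v_{5} = v_{7}  →  sig = [2:1]
  • {4,5}:  v_{4} + v_{5} = v_{1}  →  sig = [2:1]
  • {1,3}:  v_{1} + v_{3} = v_{7} + v_{9}  →  sig = [2:1,1]
  • {2,6}:  v_{2} + v_{6} = v_{4} + v_{9}  →  sig = [2:1,1]
  • {3,4}:  v_{3} + v_{4} = v_{2} + v_{9}  →  sig = [2:1,1]
  • {3,8}:  v_{3} + v_{8} = v_{2} + v_{7}  →  sig = [2:1,1]
  • {6,7}:  v_{6} + v_{7} = v_{1} + v_{9}  →  sig = [2:1,1]
  • {6,8}:  v_{6} + v_{8} = v_{1} + v_{4}  →  sig = [2:1,1]
  • {3,5}:  v_{3} + v_{5} = 2·v_{7} + v_{9}  →  sig = [2:1,2]
  • {5,6}:  v_{5} + v_{6} = 2·v_{1} + v_{9}  →  sig = [2:1,2]
  • {3,6}:  v_{3} + v_{6} = 2·v_{9}  →  sig = [2:2]
  • {1,4,9}:  v_{1} + v_{4} + v_{9} = v_{6}  →  sig = [3:1]
  • {2,7,9}:  v_{2} + v_{7} + v_{9} = v_{3}  →  sig = [3:1]

Hence PRS(X_Σ) =
    [2:]
    [2:]
    [2:]
    [2:1]
    [2:1]
    [2:1]
    [2:1,1]
    [2:1,1]
    [2:1,1]
    [2:1,1]
    [2:1,1]
    [2:1,1]
    [2:1,2]
    [2:1,2]
    [2:2]
    [3:1]
    [3:1]


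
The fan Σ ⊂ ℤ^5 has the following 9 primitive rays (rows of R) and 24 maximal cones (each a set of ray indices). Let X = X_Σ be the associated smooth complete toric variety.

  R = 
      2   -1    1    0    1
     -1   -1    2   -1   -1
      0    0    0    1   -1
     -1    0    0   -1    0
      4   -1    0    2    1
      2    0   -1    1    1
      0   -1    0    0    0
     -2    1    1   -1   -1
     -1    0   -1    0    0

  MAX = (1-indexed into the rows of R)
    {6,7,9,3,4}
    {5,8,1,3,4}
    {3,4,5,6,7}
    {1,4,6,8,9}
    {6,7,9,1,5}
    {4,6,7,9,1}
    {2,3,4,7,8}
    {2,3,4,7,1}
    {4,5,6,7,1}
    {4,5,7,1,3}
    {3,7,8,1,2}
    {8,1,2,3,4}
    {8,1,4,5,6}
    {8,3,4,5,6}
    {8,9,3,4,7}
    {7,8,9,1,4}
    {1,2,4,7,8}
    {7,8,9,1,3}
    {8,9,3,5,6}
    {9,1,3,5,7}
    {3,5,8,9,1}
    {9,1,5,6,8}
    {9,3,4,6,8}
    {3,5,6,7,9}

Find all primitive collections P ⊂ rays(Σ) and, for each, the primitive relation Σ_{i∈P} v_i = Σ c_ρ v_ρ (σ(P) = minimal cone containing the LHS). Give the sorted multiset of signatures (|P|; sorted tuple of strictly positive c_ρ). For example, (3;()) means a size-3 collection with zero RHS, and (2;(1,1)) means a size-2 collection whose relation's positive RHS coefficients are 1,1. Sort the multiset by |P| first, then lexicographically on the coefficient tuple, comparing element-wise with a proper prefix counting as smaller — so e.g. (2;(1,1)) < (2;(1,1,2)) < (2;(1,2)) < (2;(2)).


9 collections generate NE(X_Σ); each relation:

  {2,6}:  v_{2} + v_{6} = v_{1} + v_{3} + v_{4} ; sig = (2;(1,1,1))
  {2,9}:  v_{2} + v_{9} = 2·v_{7} + v_{8} ; sig = (2;(1,2))
  {2,5}:  v_{2} + v_{5} = 2·v_{1} + 2·v_{3} + v_{4} ; sig = (2;(1,2,2))
  {6,7,8}:  v_{6} + v_{7} + v_{8} = 0 ; sig = (3;())
  {1,3,6}:  v_{1} + v_{3} + v_{6} = v_{5} ; sig = (3;(1))
  {4,5,9}:  v_{4} + v_{5} + v_{9} = v_{6} + v_{7} ; sig = (3;(1,1))
  {5,7,8}:  v_{5} + v_{7} + v_{8} = v_{1} + v_{3} ; sig = (3;(1,1))
  {1,3,4,9}:  v_{1} + v_{3} + v_{4} + v_{9} = v_{7} ; sig = (4;(1))
  {1,3,4,7,8}:  v_{1} + v_{3} + v_{4} + v_{7} + v_{8} = v_{2} ; sig = (5;(1))

Sorted signature multiset PRS(X):
    (2;(1,1,1))
    (2;(1,2))
    (2;(1,2,2))
    (3;())
    (3;(1))
    (3;(1,1))
    (3;(1,1))
    (4;(1))
    (5;(1))


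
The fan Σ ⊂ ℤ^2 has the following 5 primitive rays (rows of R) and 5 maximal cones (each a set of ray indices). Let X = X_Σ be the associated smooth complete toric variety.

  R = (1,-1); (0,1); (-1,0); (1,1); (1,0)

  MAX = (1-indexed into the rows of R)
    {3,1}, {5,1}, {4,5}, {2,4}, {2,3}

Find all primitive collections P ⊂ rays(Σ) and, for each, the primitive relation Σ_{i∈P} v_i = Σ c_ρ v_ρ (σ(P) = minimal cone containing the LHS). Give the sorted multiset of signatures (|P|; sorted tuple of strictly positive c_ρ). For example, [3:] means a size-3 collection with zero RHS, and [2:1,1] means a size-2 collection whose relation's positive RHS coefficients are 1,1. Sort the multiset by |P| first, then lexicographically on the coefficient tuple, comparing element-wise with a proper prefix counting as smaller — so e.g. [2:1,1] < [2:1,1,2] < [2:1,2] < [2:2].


Σ has 5 primitive collections:

  {3,5}:  v_{3} + v_{5} = 0 — sig = [2:]
  {1,2}:  v_{1} + v_{2} = v_{5} — sig = [2:1]
  {2,5}:  v_{2} + v_{5} = v_{4} — sig = [2:1]
  {3,4}:  v_{3} + v_{4} = v_{2} — sig = [2:1]
  {1,4}:  v_{1} + v_{4} = 2·v_{5} — sig = [2:2]

Hence PRS(X_Σ) =
    |P|=2: 5 collections, coeffs (), (1), (1), (1), (2)


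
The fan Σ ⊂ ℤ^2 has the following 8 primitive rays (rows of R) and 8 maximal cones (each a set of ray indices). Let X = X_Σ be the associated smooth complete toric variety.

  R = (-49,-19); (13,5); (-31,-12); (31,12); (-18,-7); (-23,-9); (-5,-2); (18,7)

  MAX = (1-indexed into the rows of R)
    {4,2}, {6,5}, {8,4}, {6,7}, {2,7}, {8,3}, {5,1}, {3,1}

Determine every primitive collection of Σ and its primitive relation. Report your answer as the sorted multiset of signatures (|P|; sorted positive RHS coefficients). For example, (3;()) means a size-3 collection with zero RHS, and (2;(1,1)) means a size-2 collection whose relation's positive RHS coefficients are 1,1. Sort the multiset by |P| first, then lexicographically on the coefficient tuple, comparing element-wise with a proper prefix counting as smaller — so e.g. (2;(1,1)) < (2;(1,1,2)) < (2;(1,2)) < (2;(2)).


The 20 primitive collections of Σ (r=8, n=2):

  P = {3,4}:  v_{3} + v_{4} = 0  ⇒ sig = (2;())
  P = {5,8}:  v_{5} + v_{8} = 0  ⇒ sig = (2;())
  P = {1,4}:  v_{1} + v_{4} = v_{5}  ⇒ sig = (2;(1))
  P = {1,8}:  v_{1} + v_{8} = v_{3}  ⇒ sig = (2;(1))
  P = {2,3}:  v_{2} + v_{3} = v_{5}  ⇒ sig = (2;(1))
  P = {2,5}:  v_{2} + v_{5} = v_{7}  ⇒ sig = (2;(1))
  P = {2,8}:  v_{2} + v_{8} = v_{4}  ⇒ sig = (2;(1))
  P = {3,5}:  v_{3} + v_{5} = v_{1}  ⇒ sig = (2;(1))
  P = {4,5}:  v_{4} + v_{5} = v_{2}  ⇒ sig = (2;(1))
  P = {5,7}:  v_{5} + v_{7} = v_{6}  ⇒ sig = (2;(1))
  P = {6,8}:  v_{6} + v_{8} = v_{7}  ⇒ sig = (2;(1))
  P = {7,8}:  v_{7} + v_{8} = v_{2}  ⇒ sig = (2;(1))
  P = {4,6}:  v_{4} + v_{6} = v_{2} + v_{7}  ⇒ sig = (2;(1,1))
  P = {1,2}:  v_{1} + v_{2} = 2·v_{5}  ⇒ sig = (2;(2))
  P = {2,6}:  v_{2} + v_{6} = 2·v_{7}  ⇒ sig = (2;(2))
  P = {3,7}:  v_{3} + v_{7} = 2·v_{5}  ⇒ sig = (2;(2))
  P = {4,7}:  v_{4} + v_{7} = 2·v_{2}  ⇒ sig = (2;(2))
  P = {1,7}:  v_{1} + v_{7} = 3·v_{5}  ⇒ sig = (2;(3))
  P = {3,6}:  v_{3} + v_{6} = 3·v_{5}  ⇒ sig = (2;(3))
  P = {1,6}:  v_{1} + v_{6} = 4·v_{5}  ⇒ sig = (2;(4))

so the primitive-relation signature multiset is
    (2;())
    (2;())
    (2;(1))
    (2;(1))
    (2;(1))
    (2;(1))
    (2;(1))
    (2;(1))
    (2;(1))
    (2;(1))
    (2;(1))
    (2;(1))
    (2;(1,1))
    (2;(2))
    (2;(2))
    (2;(2))
    (2;(2))
    (2;(3))
    (2;(3))
    (2;(4))


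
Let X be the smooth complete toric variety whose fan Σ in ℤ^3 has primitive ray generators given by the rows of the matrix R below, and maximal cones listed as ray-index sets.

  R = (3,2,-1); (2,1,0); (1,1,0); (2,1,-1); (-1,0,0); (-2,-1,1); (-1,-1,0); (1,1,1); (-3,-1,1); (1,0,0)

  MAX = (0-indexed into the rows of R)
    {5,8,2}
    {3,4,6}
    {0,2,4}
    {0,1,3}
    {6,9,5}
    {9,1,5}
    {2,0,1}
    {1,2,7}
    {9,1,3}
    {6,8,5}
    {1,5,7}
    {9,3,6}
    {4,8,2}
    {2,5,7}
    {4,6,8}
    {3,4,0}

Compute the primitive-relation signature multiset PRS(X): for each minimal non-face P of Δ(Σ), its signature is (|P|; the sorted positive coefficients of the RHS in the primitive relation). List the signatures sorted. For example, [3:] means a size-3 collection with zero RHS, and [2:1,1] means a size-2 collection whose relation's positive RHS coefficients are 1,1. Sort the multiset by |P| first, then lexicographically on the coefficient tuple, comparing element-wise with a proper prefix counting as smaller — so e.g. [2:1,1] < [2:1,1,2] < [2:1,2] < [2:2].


22 collections generate NE(X_Σ); each relation:

  P={2,6}:  v_{2} + v_{6} = 0  →  sig = [2:]
  P={3,5}:  v_{3} + v_{5} = 0  →  sig = [2:]
  P={4,9}:  v_{4} + v_{9} = 0  →  sig = [2:]
  P={0,5}:  v_{0} + v_{5} = v_{2}  →  sig = [2:1]
  P={0,6}:  v_{0} + v_{6} = v_{3}  →  sig = [2:1]
  P={1,4}:  v_{1} + v_{4} = v_{2}  →  sig = [2:1]
  P={1,6}:  v_{1} + v_{6} = v_{9}  →  sig = [2:1]
  P={2,3}:  v_{2} + v_{3} = v_{0}  →  sig = [2:1]
  P={2,9}:  v_{2} + v_{9} = v_{1}  →  sig = [2:1]
  P={3,8}:  v_{3} + v_{8} = v_{4}  →  sig = [2:1]
  P={4,5}:  v_{4} + v_{5} = v_{8}  →  sig = [2:1]
  P={8,9}:  v_{8} + v_{9} = v_{5}  →  sig = [2:1]
  P={0,8}:  v_{0} + v_{8} = v_{2} + v_{4}  →  sig = [2:1,1]
  P={0,9}:  v_{0} + v_{9} = v_{1} + v_{3}  →  sig = [2:1,1]
  P={1,8}:  v_{1} + v_{8} = v_{2} + v_{5}  →  sig = [2:1,1]
  P={3,7}:  v_{3} + v_{7} = v_{1} + v_{2}  →  sig = [2:1,1]
  P={6,7}:  v_{6} + v_{7} = v_{1} + v_{5}  →  sig = [2:1,1]
  P={0,7}:  v_{0} + v_{7} = v_{1} + 2·v_{2}  →  sig = [2:1,2]
  P={4,7}:  v_{4} + v_{7} = 2·v_{2} + v_{5}  →  sig = [2:1,2]
  P={7,9}:  v_{7} + v_{9} = 2·v_{1} + v_{5}  →  sig = [2:1,2]
  P={7,8}:  v_{7} + v_{8} = 2·v_{2} + 2·v_{5}  →  sig = [2:2,2]
  P={1,2,5}:  v_{1} + v_{2} + v_{5} = v_{7}  →  sig = [3:1]

so the primitive-relation signature multiset is
[[2:], [2:], [2:], [2:1], [2:1], [2:1], [2:1], [2:1], [2:1], [2:1], [2:1], [2:1], [2:1,1], [2:1,1], [2:1,1], [2:1,1], [2:1,1], [2:1,2], [2:1,2], [2:1,2], [2:2,2], [3:1]]


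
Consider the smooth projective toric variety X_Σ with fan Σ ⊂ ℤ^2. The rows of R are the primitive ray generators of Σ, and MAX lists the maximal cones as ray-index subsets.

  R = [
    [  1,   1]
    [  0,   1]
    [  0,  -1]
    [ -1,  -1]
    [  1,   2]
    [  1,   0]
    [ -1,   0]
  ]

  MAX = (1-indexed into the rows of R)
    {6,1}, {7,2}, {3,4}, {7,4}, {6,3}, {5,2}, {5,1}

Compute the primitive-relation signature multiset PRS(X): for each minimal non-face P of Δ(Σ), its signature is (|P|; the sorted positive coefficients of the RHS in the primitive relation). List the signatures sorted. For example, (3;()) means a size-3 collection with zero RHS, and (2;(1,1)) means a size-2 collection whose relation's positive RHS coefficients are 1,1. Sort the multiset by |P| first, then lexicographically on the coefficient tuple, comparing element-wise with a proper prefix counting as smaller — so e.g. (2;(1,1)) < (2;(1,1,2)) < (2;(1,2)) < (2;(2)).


14 minimal non-faces of Δ(Σ) (on 7 rays):

  P={1,4}:  v_{1} + v_{4} = 0  so sig = (2;())
  P={2,3}:  v_{2} + v_{3} = 0  so sig = (2;())
  P={6,7}:  v_{6} + v_{7} = 0  so sig = (2;())
  P={1,2}:  v_{1} + v_{2} = v_{5}  so sig = (2;(1))
  P={1,3}:  v_{1} + v_{3} = v_{6}  so sig = (2;(1))
  P={1,7}:  v_{1} + v_{7} = v_{2}  so sig = (2;(1))
  P={2,4}:  v_{2} + v_{4} = v_{7}  so sig = (2;(1))
  P={2,6}:  v_{2} + v_{6} = v_{1}  so sig = (2;(1))
  P={3,5}:  v_{3} + v_{5} = v_{1}  so sig = (2;(1))
  P={3,7}:  v_{3} + v_{7} = v_{4}  so sig = (2;(1))
  P={4,5}:  v_{4} + v_{5} = v_{2}  so sig = (2;(1))
  P={4,6}:  v_{4} + v_{6} = v_{3}  so sig = (2;(1))
  P={5,6}:  v_{5} + v_{6} = 2·v_{1}  so sig = (2;(2))
  P={5,7}:  v_{5} + v_{7} = 2·v_{2}  so sig = (2;(2))

Hence PRS(X_Σ) =
[(2;()), (2;()), (2;()), (2;(1)), (2;(1)), (2;(1)), (2;(1)), (2;(1)), (2;(1)), (2;(1)), (2;(1)), (2;(1)), (2;(2)), (2;(2))]


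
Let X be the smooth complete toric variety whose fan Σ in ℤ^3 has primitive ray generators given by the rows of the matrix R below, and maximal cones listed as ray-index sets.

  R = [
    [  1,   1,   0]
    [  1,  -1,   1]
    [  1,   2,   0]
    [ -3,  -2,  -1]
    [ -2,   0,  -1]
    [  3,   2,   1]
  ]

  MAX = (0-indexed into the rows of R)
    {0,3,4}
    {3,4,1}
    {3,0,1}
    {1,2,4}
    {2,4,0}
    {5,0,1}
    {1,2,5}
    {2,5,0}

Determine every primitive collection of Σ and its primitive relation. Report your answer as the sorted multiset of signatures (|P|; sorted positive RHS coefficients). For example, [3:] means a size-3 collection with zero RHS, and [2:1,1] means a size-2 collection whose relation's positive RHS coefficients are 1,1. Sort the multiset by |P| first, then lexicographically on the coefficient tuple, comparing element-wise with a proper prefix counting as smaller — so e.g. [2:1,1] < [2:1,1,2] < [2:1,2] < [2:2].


5 collections generate NE(X_Σ); each relation:

  P={3,5}:  v_{3} + v_{5} = 0 — sig = [2:]
  P={2,3}:  v_{2} + v_{3} = v_{4} — sig = [2:1]
  P={4,5}:  v_{4} + v_{5} = v_{2} — sig = [2:1]
  P={0,1,4}:  v_{0} + v_{1} + v_{4} = 0 — sig = [3:]
  P={0,1,2}:  v_{0} + v_{1} + v_{2} = v_{5} — sig = [3:1]

Sorted signature multiset PRS(X):
[[2:], [2:1], [2:1], [3:], [3:1]]


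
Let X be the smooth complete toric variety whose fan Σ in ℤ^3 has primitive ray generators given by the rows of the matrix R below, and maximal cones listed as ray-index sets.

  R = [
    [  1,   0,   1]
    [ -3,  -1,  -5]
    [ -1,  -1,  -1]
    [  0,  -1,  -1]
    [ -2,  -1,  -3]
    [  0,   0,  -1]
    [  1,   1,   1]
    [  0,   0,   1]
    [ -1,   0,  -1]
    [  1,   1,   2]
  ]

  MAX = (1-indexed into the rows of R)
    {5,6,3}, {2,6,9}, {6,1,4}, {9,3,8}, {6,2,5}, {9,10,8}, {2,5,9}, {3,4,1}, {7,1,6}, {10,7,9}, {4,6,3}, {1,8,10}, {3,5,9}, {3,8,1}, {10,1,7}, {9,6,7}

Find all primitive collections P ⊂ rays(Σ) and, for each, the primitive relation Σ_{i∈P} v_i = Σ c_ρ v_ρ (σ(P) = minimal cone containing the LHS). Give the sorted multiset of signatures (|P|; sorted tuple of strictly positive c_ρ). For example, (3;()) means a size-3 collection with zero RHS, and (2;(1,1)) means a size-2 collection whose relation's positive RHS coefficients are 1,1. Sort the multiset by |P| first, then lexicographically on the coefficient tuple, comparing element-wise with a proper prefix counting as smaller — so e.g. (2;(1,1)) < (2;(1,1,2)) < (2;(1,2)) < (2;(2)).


24 minimal non-faces of Δ(Σ) (on 10 rays):

  {1,9}:  v_{1} + v_{9} = 0  so sig = (2;())
  {3,7}:  v_{3} + v_{7} = 0  so sig = (2;())
  {6,8}:  v_{6} + v_{8} = 0  so sig = (2;())
  {3,10}:  v_{3} + v_{10} = v_{8}  so sig = (2;(1))
  {4,10}:  v_{4} + v_{10} = v_{1}  so sig = (2;(1))
  {5,10}:  v_{5} + v_{10} = v_{9}  so sig = (2;(1))
  {6,10}:  v_{6} + v_{10} = v_{7}  so sig = (2;(1))
  {7,8}:  v_{7} + v_{8} = v_{10}  so sig = (2;(1))
  {1,2}:  v_{1} + v_{2} = v_{5} + v_{6}  so sig = (2;(1,1))
  {1,5}:  v_{1} + v_{5} = v_{3} + v_{6}  so sig = (2;(1,1))
  {2,8}:  v_{2} + v_{8} = v_{5} + v_{9}  so sig = (2;(1,1))
  {4,7}:  v_{4} + v_{7} = v_{1} + v_{6}  so sig = (2;(1,1))
  {4,8}:  v_{4} + v_{8} = v_{1} + v_{3}  so sig = (2;(1,1))
  {4,9}:  v_{4} + v_{9} = v_{3} + v_{6}  so sig = (2;(1,1))
  {5,7}:  v_{5} + v_{7} = v_{6} + v_{9}  so sig = (2;(1,1))
  {5,8}:  v_{5} + v_{8} = v_{3} + v_{9}  so sig = (2;(1,1))
  {2,4}:  v_{2} + v_{4} = v_{3} + v_{5} + 2·v_{6}  so sig = (2;(1,1,2))
  {2,10}:  v_{2} + v_{10} = v_{6} + 2·v_{9}  so sig = (2;(1,2))
  {2,3}:  v_{2} + v_{3} = 2·v_{5}  so sig = (2;(2))
  {2,7}:  v_{2} + v_{7} = 2·v_{6} + 2·v_{9}  so sig = (2;(2,2))
  {4,5}:  v_{4} + v_{5} = 2·v_{3} + 2·v_{6}  so sig = (2;(2,2))
  {1,3,6}:  v_{1} + v_{3} + v_{6} = v_{4}  so sig = (3;(1))
  {3,6,9}:  v_{3} + v_{6} + v_{9} = v_{5}  so sig = (3;(1))
  {5,6,9}:  v_{5} + v_{6} + v_{9} = v_{2}  so sig = (3;(1))

Hence PRS(X_Σ) =
    |P|=2: 21 collections, coeffs (), (), (), (1), (1), (1), (1), (1), (1,1), (1,1), (1,1), (1,1), (1,1), (1,1), (1,1), (1,1), (1,1,2), (1,2), (2), (2,2), (2,2)
    |P|=3: 3 collections, coeffs (1), (1), (1)


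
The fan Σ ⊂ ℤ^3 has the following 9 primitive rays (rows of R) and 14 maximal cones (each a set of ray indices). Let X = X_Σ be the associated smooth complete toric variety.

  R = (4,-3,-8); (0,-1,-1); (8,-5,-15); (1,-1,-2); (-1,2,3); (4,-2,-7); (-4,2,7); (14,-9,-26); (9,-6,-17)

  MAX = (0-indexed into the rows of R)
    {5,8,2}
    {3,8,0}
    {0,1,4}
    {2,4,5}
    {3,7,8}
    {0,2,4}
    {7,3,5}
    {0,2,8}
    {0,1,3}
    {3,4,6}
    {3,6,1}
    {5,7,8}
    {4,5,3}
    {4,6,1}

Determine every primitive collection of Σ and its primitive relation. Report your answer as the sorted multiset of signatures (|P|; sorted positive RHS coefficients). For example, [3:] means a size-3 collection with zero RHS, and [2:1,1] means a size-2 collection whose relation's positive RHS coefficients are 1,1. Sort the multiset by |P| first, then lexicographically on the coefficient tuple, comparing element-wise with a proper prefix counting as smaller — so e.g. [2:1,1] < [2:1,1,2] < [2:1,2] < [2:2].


Σ has 18 primitive collections:

  P={5,6}:  v_{5} + v_{6} = 0 ; sig = [2:]
  P={0,5}:  v_{0} + v_{5} = v_{2} ; sig = [2:1]
  P={0,6}:  v_{0} + v_{6} = v_{1} ; sig = [2:1]
  P={1,5}:  v_{1} + v_{5} = v_{0} ; sig = [2:1]
  P={2,3}:  v_{2} + v_{3} = v_{8} ; sig = [2:1]
  P={2,6}:  v_{2} + v_{6} = v_{0} ; sig = [2:1]
  P={6,7}:  v_{6} + v_{7} = v_{3} + v_{8} ; sig = [2:1,1]
  P={6,8}:  v_{6} + v_{8} = v_{0} + v_{3} ; sig = [2:1,1]
  P={1,7}:  v_{1} + v_{7} = v_{0} + v_{3} + v_{8} ; sig = [2:1,1,1]
  P={1,8}:  v_{1} + v_{8} = 2·v_{0} + v_{3} ; sig = [2:1,2]
  P={2,7}:  v_{2} + v_{7} = v_{5} + 2·v_{8} ; sig = [2:1,2]
  P={4,7}:  v_{4} + v_{7} = v_{3} + 3·v_{5} ; sig = [2:1,3]
  P={0,7}:  v_{0} + v_{7} = 2·v_{8} ; sig = [2:2]
  P={1,2}:  v_{1} + v_{2} = 2·v_{0} ; sig = [2:2]
  P={4,8}:  v_{4} + v_{8} = 2·v_{5} ; sig = [2:2]
  P={1,3,4}:  v_{1} + v_{3} + v_{4} = 0 ; sig = [3:]
  P={0,3,4}:  v_{0} + v_{3} + v_{4} = v_{5} ; sig = [3:1]
  P={3,5,8}:  v_{3} + v_{5} + v_{8} = v_{7} ; sig = [3:1]

so the primitive-relation signature multiset is
    [2:]
    [2:1]
    [2:1]
    [2:1]
    [2:1]
    [2:1]
    [2:1,1]
    [2:1,1]
    [2:1,1,1]
    [2:1,2]
    [2:1,2]
    [2:1,3]
    [2:2]
    [2:2]
    [2:2]
    [3:]
    [3:1]
    [3:1]


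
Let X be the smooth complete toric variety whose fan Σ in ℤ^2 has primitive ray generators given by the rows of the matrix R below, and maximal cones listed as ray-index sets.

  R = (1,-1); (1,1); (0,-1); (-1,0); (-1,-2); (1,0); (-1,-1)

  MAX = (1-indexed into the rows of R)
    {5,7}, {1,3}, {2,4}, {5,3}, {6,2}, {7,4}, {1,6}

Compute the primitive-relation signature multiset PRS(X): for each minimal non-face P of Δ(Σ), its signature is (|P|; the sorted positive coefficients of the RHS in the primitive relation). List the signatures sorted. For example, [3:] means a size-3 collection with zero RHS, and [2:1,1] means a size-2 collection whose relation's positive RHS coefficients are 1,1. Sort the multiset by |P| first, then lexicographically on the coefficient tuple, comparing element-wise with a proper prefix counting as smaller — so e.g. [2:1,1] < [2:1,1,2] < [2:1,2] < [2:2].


The 14 primitive collections of Σ (r=7, n=2):

  {2,7}:  v_{2} + v_{7} = 0  so sig = [2:]
  {4,6}:  v_{4} + v_{6} = 0  so sig = [2:]
  {1,4}:  v_{1} + v_{4} = v_{3}  so sig = [2:1]
  {2,3}:  v_{2} + v_{3} = v_{6}  so sig = [2:1]
  {2,5}:  v_{2} + v_{5} = v_{3}  so sig = [2:1]
  {3,4}:  v_{3} + v_{4} = v_{7}  so sig = [2:1]
  {3,6}:  v_{3} + v_{6} = v_{1}  so sig = [2:1]
  {3,7}:  v_{3} + v_{7} = v_{5}  so sig = [2:1]
  {6,7}:  v_{6} + v_{7} = v_{3}  so sig = [2:1]
  {1,2}:  v_{1} + v_{2} = 2·v_{6}  so sig = [2:2]
  {1,7}:  v_{1} + v_{7} = 2·v_{3}  so sig = [2:2]
  {4,5}:  v_{4} + v_{5} = 2·v_{7}  so sig = [2:2]
  {5,6}:  v_{5} + v_{6} = 2·v_{3}  so sig = [2:2]
  {1,5}:  v_{1} + v_{5} = 3·v_{3}  so sig = [2:3]

Sorted signature multiset PRS(X):
[[2:], [2:], [2:1], [2:1], [2:1], [2:1], [2:1], [2:1], [2:1], [2:2], [2:2], [2:2], [2:2], [2:3]]


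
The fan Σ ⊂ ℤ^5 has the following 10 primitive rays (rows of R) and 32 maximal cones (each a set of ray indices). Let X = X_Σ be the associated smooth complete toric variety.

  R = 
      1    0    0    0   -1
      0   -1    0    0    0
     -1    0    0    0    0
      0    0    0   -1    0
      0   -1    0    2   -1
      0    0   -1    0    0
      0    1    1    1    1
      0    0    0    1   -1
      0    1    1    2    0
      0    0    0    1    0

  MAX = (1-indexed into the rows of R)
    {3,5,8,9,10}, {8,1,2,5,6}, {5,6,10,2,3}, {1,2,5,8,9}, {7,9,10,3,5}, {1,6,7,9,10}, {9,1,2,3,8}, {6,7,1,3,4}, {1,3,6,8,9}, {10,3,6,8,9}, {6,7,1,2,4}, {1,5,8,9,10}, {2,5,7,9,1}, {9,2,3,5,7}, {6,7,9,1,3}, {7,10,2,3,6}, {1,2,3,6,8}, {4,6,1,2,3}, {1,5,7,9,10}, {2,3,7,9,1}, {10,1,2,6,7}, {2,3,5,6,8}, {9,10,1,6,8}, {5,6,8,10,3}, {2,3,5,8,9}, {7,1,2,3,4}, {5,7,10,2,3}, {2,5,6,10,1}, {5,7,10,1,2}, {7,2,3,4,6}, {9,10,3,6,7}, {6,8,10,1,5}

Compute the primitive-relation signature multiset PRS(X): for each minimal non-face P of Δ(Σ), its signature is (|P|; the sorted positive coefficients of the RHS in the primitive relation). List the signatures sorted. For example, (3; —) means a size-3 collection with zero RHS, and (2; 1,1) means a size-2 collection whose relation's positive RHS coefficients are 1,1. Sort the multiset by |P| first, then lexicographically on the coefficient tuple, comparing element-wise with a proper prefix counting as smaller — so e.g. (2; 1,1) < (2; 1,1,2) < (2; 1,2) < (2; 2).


|primitive collections| = 13. Relations:

  P = {4,10}:  v_{4} + v_{10} = 0  so sig = (2; —)
  P = {7,8}:  v_{7} + v_{8} = v_{9}  so sig = (2; 1)
  P = {4,5}:  v_{4} + v_{5} = v_{2} + v_{8}  so sig = (2; 1,1)
  P = {4,8}:  v_{4} + v_{8} = v_{1} + v_{3}  so sig = (2; 1,1)
  P = {4,9}:  v_{4} + v_{9} = v_{1} + v_{3} + v_{7}  so sig = (2; 1,1,1)
  P = {1,3,10}:  v_{1} + v_{3} + v_{10} = v_{8}  so sig = (3; 1)
  P = {2,8,10}:  v_{2} + v_{8} + v_{10} = v_{5}  so sig = (3; 1)
  P = {2,9,10}:  v_{2} + v_{9} + v_{10} = v_{5} + v_{7}  so sig = (3; 1,1)
  P = {1,3,5}:  v_{1} + v_{3} + v_{5} = v_{2} + 2·v_{8}  so sig = (3; 1,2)
  P = {5,6,9}:  v_{5} + v_{6} + v_{9} = v_{8} + 3·v_{10}  so sig = (3; 1,3)
  P = {2,6,9}:  v_{2} + v_{6} + v_{9} = 2·v_{10}  so sig = (3; 2)
  P = {5,6,7}:  v_{5} + v_{6} + v_{7} = 3·v_{10}  so sig = (3; 3)
  P = {1,2,3,6,7}:  v_{1} + v_{2} + v_{3} + v_{6} + v_{7} = v_{10}  so sig = (5; 1)

so the primitive-relation signature multiset is
{ (2; —),  (2; 1),  (2; 1,1) ×2,  (2; 1,1,1),  (3; 1) ×2,  (3; 1,1),  (3; 1,2),  (3; 1,3),  (3; 2),  (3; 3),  (5; 1) }


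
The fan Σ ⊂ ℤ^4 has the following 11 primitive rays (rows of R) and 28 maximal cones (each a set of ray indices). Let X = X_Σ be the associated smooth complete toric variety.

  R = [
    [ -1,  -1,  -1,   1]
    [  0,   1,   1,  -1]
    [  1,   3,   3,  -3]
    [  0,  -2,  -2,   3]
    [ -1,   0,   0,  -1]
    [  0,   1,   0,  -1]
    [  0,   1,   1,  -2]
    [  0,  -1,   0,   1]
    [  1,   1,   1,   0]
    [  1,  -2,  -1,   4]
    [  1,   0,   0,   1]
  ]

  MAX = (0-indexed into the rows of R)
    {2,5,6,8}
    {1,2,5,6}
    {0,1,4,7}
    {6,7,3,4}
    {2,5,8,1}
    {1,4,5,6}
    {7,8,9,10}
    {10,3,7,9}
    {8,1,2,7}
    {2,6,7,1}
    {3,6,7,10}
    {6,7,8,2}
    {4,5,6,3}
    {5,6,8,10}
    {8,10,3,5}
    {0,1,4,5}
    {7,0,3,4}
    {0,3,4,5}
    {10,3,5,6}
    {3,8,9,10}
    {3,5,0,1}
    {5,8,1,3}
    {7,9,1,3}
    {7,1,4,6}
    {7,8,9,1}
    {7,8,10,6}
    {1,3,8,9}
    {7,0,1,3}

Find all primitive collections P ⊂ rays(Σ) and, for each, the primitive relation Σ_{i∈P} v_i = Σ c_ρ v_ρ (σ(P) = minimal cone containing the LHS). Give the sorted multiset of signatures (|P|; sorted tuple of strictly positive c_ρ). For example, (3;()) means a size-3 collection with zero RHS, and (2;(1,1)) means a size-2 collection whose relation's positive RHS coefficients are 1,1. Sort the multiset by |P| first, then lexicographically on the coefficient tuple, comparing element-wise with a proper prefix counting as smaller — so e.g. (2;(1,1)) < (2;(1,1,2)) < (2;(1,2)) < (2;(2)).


Δ(Σ) — 11 vertices, 21 min non-faces:

  {4,10}:  v_{4} + v_{10} = 0  so sig = (2;())
  {5,7}:  v_{5} + v_{7} = 0  so sig = (2;())
  {0,6}:  v_{0} + v_{6} = v_{4}  so sig = (2;(1))
  {1,10}:  v_{1} + v_{10} = v_{8}  so sig = (2;(1))
  {2,3}:  v_{2} + v_{3} = v_{8}  so sig = (2;(1))
  {4,8}:  v_{4} + v_{8} = v_{1}  so sig = (2;(1))
  {0,10}:  v_{0} + v_{10} = v_{1} + v_{3}  so sig = (2;(1,1))
  {5,9}:  v_{5} + v_{9} = v_{3} + v_{8}  so sig = (2;(1,1))
  {6,9}:  v_{6} + v_{9} = v_{7} + v_{10}  so sig = (2;(1,1))
  {4,9}:  v_{4} + v_{9} = v_{1} + v_{3} + v_{7}  so sig = (2;(1,1,1))
  {0,8}:  v_{0} + v_{8} = 2·v_{1} + v_{3}  so sig = (2;(1,2))
  {2,4}:  v_{2} + v_{4} = 2·v_{1} + v_{6}  so sig = (2;(1,2))
  {2,9}:  v_{2} + v_{9} = v_{7} + 2·v_{8}  so sig = (2;(1,2))
  {2,10}:  v_{2} + v_{10} = v_{6} + 2·v_{8}  so sig = (2;(1,2))
  {0,9}:  v_{0} + v_{9} = 2·v_{1} + 2·v_{3} + v_{7}  so sig = (2;(1,2,2))
  {0,2}:  v_{0} + v_{2} = 2·v_{1}  so sig = (2;(2))
  {1,3,6}:  v_{1} + v_{3} + v_{6} = 0  so sig = (3;())
  {1,3,4}:  v_{1} + v_{3} + v_{4} = v_{0}  so sig = (3;(1))
  {1,6,8}:  v_{1} + v_{6} + v_{8} = v_{2}  so sig = (3;(1))
  {3,6,8}:  v_{3} + v_{6} + v_{8} = v_{10}  so sig = (3;(1))
  {3,7,8}:  v_{3} + v_{7} + v_{8} = v_{9}  so sig = (3;(1))

Sorted signature multiset PRS(X):
    |P|=2: 16 collections, coeffs (), (), (1), (1), (1), (1), (1,1), (1,1), (1,1), (1,1,1), (1,2), (1,2), (1,2), (1,2), (1,2,2), (2)
    |P|=3: 5 collections, coeffs (), (1), (1), (1), (1)


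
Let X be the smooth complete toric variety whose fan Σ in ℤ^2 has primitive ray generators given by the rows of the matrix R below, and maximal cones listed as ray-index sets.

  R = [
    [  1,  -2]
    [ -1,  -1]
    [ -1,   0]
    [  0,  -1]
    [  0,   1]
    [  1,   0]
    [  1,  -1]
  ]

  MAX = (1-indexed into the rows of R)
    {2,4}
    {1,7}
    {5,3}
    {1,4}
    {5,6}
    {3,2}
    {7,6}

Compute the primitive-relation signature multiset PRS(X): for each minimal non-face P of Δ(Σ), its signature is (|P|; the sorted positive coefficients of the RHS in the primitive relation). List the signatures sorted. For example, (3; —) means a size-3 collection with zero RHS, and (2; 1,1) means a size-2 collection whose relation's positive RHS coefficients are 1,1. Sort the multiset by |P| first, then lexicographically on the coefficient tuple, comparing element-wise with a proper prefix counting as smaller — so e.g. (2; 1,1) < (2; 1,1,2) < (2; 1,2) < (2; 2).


|primitive collections| = 14. Relations:

  P = {3,6}:  v_{3} + v_{6} = 0 ; sig = (2; —)
  P = {4,5}:  v_{4} + v_{5} = 0 ; sig = (2; —)
  P = {1,5}:  v_{1} + v_{5} = v_{7} ; sig = (2; 1)
  P = {2,5}:  v_{2} + v_{5} = v_{3} ; sig = (2; 1)
  P = {2,6}:  v_{2} + v_{6} = v_{4} ; sig = (2; 1)
  P = {3,4}:  v_{3} + v_{4} = v_{2} ; sig = (2; 1)
  P = {3,7}:  v_{3} + v_{7} = v_{4} ; sig = (2; 1)
  P = {4,6}:  v_{4} + v_{6} = v_{7} ; sig = (2; 1)
  P = {4,7}:  v_{4} + v_{7} = v_{1} ; sig = (2; 1)
  P = {5,7}:  v_{5} + v_{7} = v_{6} ; sig = (2; 1)
  P = {1,3}:  v_{1} + v_{3} = 2·v_{4} ; sig = (2; 2)
  P = {1,6}:  v_{1} + v_{6} = 2·v_{7} ; sig = (2; 2)
  P = {2,7}:  v_{2} + v_{7} = 2·v_{4} ; sig = (2; 2)
  P = {1,2}:  v_{1} + v_{2} = 3·v_{4} ; sig = (2; 3)

so the primitive-relation signature multiset is
    (2; —)
    (2; —)
    (2; 1)
    (2; 1)
    (2; 1)
    (2; 1)
    (2; 1)
    (2; 1)
    (2; 1)
    (2; 1)
    (2; 2)
    (2; 2)
    (2; 2)
    (2; 3)


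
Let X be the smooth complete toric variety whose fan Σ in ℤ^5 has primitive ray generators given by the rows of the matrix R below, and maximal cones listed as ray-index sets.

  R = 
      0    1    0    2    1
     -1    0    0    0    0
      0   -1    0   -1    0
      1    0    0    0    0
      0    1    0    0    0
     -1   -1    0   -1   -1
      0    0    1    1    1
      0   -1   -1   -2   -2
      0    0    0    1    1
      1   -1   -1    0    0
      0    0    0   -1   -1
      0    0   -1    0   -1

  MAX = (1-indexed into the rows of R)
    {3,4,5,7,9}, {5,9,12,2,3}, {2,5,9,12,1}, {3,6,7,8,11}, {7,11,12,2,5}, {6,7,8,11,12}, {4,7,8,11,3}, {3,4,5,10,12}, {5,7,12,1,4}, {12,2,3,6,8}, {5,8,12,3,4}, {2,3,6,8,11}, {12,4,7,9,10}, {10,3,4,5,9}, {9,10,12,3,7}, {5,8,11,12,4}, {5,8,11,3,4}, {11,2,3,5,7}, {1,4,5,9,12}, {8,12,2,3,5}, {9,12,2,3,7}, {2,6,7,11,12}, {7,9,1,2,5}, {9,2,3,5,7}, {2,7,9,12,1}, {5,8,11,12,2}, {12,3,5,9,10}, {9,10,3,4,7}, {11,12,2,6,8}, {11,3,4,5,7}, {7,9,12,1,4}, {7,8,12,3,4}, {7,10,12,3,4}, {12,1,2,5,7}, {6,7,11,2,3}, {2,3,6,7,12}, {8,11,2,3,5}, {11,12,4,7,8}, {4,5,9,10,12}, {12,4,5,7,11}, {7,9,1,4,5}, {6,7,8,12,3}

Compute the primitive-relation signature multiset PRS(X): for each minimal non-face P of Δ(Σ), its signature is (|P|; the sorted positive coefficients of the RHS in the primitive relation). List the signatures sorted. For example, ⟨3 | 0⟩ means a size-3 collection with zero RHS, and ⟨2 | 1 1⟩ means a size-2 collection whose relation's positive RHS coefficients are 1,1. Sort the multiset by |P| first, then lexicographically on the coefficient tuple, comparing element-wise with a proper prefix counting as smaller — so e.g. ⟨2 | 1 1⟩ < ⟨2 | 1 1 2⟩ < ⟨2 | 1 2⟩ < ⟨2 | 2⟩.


The 22 primitive collections of Σ (r=12, n=5):

  {2,4}:  v_{2} + v_{4} = 0 — sig = ⟨2 | 0⟩
  {9,11}:  v_{9} + v_{11} = 0 — sig = ⟨2 | 0⟩
  {1,3}:  v_{1} + v_{3} = v_{9} — sig = ⟨2 | 1⟩
  {1,8}:  v_{1} + v_{8} = v_{12} — sig = ⟨2 | 1⟩
  {4,6}:  v_{4} + v_{6} = v_{7} + v_{8} — sig = ⟨2 | 1 1⟩
  {5,6}:  v_{5} + v_{6} = v_{2} + v_{11} — sig = ⟨2 | 1 1⟩
  {8,9}:  v_{8} + v_{9} = v_{3} + v_{12} — sig = ⟨2 | 1 1⟩
  {1,6}:  v_{1} + v_{6} = v_{2} + v_{7} + v_{12} — sig = ⟨2 | 1 1 1⟩
  {1,11}:  v_{1} + v_{11} = v_{5} + v_{7} + v_{12} — sig = ⟨2 | 1 1 1⟩
  {2,10}:  v_{2} + v_{10} = v_{3} + v_{9} + v_{12} — sig = ⟨2 | 1 1 1⟩
  {10,11}:  v_{10} + v_{11} = v_{3} + v_{4} + v_{12} — sig = ⟨2 | 1 1 1⟩
  {6,9}:  v_{6} + v_{9} = v_{2} + v_{3} + v_{7} + v_{12} — sig = ⟨2 | 1 1 1 1⟩
  {1,10}:  v_{1} + v_{10} = v_{4} + 2·v_{9} + v_{12} — sig = ⟨2 | 1 1 2⟩
  {6,10}:  v_{6} + v_{10} = 2·v_{3} + v_{7} + 2·v_{12} — sig = ⟨2 | 1 2 2⟩
  {8,10}:  v_{8} + v_{10} = 2·v_{3} + v_{4} + 2·v_{12} — sig = ⟨2 | 1 2 2⟩
  {2,7,8}:  v_{2} + v_{7} + v_{8} = v_{6} — sig = ⟨3 | 1⟩
  {3,11,12}:  v_{3} + v_{11} + v_{12} = v_{8} — sig = ⟨3 | 1⟩
  {5,7,8}:  v_{5} + v_{7} + v_{8} = v_{11} — sig = ⟨3 | 1⟩
  {5,7,10}:  v_{5} + v_{7} + v_{10} = v_{4} + v_{9} — sig = ⟨3 | 1 1⟩
  {3,5,7,12}:  v_{3} + v_{5} + v_{7} + v_{12} = 0 — sig = ⟨4 | 0⟩
  {3,4,9,12}:  v_{3} + v_{4} + v_{9} + v_{12} = v_{10} — sig = ⟨4 | 1⟩
  {5,7,9,12}:  v_{5} + v_{7} + v_{9} + v_{12} = v_{1} — sig = ⟨4 | 1⟩

Sorted signature multiset PRS(X):
[⟨2 | 0⟩, ⟨2 | 0⟩, ⟨2 | 1⟩, ⟨2 | 1⟩, ⟨2 | 1 1⟩, ⟨2 | 1 1⟩, ⟨2 | 1 1⟩, ⟨2 | 1 1 1⟩, ⟨2 | 1 1 1⟩, ⟨2 | 1 1 1⟩, ⟨2 | 1 1 1⟩, ⟨2 | 1 1 1 1⟩, ⟨2 | 1 1 2⟩, ⟨2 | 1 2 2⟩, ⟨2 | 1 2 2⟩, ⟨3 | 1⟩, ⟨3 | 1⟩, ⟨3 | 1⟩, ⟨3 | 1 1⟩, ⟨4 | 0⟩, ⟨4 | 1⟩, ⟨4 | 1⟩]


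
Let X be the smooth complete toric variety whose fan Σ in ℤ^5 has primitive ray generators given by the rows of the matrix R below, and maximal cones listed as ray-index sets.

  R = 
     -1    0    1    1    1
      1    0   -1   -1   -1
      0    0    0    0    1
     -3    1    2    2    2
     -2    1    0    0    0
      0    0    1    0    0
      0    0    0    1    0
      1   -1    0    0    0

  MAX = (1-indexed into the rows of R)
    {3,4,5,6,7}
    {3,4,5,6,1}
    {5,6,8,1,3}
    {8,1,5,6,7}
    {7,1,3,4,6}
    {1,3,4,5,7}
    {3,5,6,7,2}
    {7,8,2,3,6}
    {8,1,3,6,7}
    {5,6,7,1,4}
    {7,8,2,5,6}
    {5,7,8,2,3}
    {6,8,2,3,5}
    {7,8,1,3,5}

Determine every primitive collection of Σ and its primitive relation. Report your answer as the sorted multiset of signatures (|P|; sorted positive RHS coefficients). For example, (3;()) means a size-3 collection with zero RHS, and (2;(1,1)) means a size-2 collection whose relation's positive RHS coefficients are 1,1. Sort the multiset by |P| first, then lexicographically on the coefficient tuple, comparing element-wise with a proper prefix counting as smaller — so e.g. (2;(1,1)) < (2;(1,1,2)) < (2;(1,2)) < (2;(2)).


Δ(Σ) — 8 vertices, 5 min non-faces:

  {1,2}:  v_{1} + v_{2} = 0  so sig = (2;())
  {2,4}:  v_{2} + v_{4} = v_{3} + v_{5} + v_{6} + v_{7}  so sig = (2;(1,1,1,1))
  {4,8}:  v_{4} + v_{8} = 2·v_{1}  so sig = (2;(2))
  {1,3,5,6,7}:  v_{1} + v_{3} + v_{5} + v_{6} + v_{7} = v_{4}  so sig = (5;(1))
  {3,5,6,7,8}:  v_{3} + v_{5} + v_{6} + v_{7} + v_{8} = v_{1}  so sig = (5;(1))

Hence PRS(X_Σ) =
    (2;())
    (2;(1,1,1,1))
    (2;(2))
    (5;(1))
    (5;(1))


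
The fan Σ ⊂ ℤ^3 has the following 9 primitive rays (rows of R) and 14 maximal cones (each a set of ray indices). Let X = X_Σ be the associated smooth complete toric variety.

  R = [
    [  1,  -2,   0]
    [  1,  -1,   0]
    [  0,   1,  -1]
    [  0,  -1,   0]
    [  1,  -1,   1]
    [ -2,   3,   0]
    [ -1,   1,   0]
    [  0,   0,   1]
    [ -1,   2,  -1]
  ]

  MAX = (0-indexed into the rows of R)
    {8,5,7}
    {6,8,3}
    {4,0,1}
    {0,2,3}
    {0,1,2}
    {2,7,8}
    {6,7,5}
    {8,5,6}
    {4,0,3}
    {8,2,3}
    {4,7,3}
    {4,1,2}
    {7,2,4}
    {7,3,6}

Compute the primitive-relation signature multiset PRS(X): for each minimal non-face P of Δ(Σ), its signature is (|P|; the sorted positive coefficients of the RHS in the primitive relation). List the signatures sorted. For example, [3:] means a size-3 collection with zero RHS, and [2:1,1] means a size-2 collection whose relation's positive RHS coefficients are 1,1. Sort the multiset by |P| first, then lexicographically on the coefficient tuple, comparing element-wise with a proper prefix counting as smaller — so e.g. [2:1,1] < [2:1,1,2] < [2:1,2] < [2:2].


|primitive collections| = 20. Relations:

  P={1,6}:  v_{1} + v_{6} = 0 ; sig = [2:]
  P={0,5}:  v_{0} + v_{5} = v_{6} ; sig = [2:1]
  P={0,6}:  v_{0} + v_{6} = v_{3} ; sig = [2:1]
  P={1,3}:  v_{1} + v_{3} = v_{0} ; sig = [2:1]
  P={1,7}:  v_{1} + v_{7} = v_{4} ; sig = [2:1]
  P={1,8}:  v_{1} + v_{8} = v_{2} ; sig = [2:1]
  P={2,6}:  v_{2} + v_{6} = v_{8} ; sig = [2:1]
  P={4,6}:  v_{4} + v_{6} = v_{7} ; sig = [2:1]
  P={0,7}:  v_{0} + v_{7} = v_{3} + v_{4} ; sig = [2:1,1]
  P={0,8}:  v_{0} + v_{8} = v_{2} + v_{3} ; sig = [2:1,1]
  P={1,5}:  v_{1} + v_{5} = v_{7} + v_{8} ; sig = [2:1,1]
  P={4,8}:  v_{4} + v_{8} = v_{2} + v_{7} ; sig = [2:1,1]
  P={2,5}:  v_{2} + v_{5} = v_{7} + 2·v_{8} ; sig = [2:1,2]
  P={4,5}:  v_{4} + v_{5} = 2·v_{7} + v_{8} ; sig = [2:1,2]
  P={3,5}:  v_{3} + v_{5} = 2·v_{6} ; sig = [2:2]
  P={2,3,7}:  v_{2} + v_{3} + v_{7} = 0 ; sig = [3:]
  P={2,3,4}:  v_{2} + v_{3} + v_{4} = v_{1} ; sig = [3:1]
  P={3,7,8}:  v_{3} + v_{7} + v_{8} = v_{6} ; sig = [3:1]
  P={6,7,8}:  v_{6} + v_{7} + v_{8} = v_{5} ; sig = [3:1]
  P={0,2,4}:  v_{0} + v_{2} + v_{4} = 2·v_{1} ; sig = [3:2]

Sorted signature multiset PRS(X):
{ [2:],  [2:1] ×7,  [2:1,1] ×4,  [2:1,2] ×2,  [2:2],  [3:],  [3:1] ×3,  [3:2] }


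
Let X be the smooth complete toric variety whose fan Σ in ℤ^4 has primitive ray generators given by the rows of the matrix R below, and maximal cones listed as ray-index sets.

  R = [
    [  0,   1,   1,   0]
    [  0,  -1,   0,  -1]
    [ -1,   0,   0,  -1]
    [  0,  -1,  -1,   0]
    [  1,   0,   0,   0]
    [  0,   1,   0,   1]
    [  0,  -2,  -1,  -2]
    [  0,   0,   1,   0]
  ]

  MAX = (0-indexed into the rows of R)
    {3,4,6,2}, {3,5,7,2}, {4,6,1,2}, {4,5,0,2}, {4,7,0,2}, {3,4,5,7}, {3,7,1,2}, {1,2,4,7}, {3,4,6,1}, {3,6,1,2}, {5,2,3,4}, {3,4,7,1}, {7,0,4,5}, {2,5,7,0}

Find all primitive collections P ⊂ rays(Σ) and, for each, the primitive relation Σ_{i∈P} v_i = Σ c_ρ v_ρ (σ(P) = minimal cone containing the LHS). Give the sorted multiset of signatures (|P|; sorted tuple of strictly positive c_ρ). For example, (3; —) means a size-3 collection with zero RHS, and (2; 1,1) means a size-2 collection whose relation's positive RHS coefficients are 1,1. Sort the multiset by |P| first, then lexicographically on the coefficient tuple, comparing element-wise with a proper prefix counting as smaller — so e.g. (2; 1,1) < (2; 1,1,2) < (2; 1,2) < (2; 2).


9 minimal non-faces of Δ(Σ) (on 8 rays):

  • {0,3}:  v_{0} + v_{3} = 0 — sig = (2; —)
  • {1,5}:  v_{1} + v_{5} = 0 — sig = (2; —)
  • {0,1}:  v_{0} + v_{1} = v_{2} + v_{4} + v_{7} — sig = (2; 1,1,1)
  • {0,6}:  v_{0} + v_{6} = v_{1} + v_{2} + v_{4} — sig = (2; 1,1,1)
  • {5,6}:  v_{5} + v_{6} = v_{2} + v_{3} + v_{4} — sig = (2; 1,1,1)
  • {6,7}:  v_{6} + v_{7} = 2·v_{1} — sig = (2; 2)
  • {1,2,3,4}:  v_{1} + v_{2} + v_{3} + v_{4} = v_{6} — sig = (4; 1)
  • {2,3,4,7}:  v_{2} + v_{3} + v_{4} + v_{7} = v_{1} — sig = (4; 1)
  • {2,4,5,7}:  v_{2} + v_{4} + v_{5} + v_{7} = v_{0} — sig = (4; 1)

so the primitive-relation signature multiset is
[(2; —), (2; —), (2; 1,1,1), (2; 1,1,1), (2; 1,1,1), (2; 2), (4; 1), (4; 1), (4; 1)]
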